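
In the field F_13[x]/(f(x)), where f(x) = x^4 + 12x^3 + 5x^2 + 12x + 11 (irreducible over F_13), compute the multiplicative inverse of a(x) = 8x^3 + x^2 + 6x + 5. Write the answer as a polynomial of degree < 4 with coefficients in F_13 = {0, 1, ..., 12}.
a(x)^(-1) ≡ 4x^3 + 6x^2 + 10x + 10 (mod f(x))

Since f is irreducible over F_13, F_13[x]/(f) is a field and a(x) ≠ 0 has an inverse. Apply the extended Euclidean algorithm to f(x) and a(x) in F_13[x]: f(x) = (5x + 9)·a(x) + (5x^2 + 11x + 5);  a(x) = (12x + 5)·(5x^2 + 11x + 5) + (8x + 6);  (5x^2 + 11x + 5) = (12x + 7)·(8x + 6) + (2). The last nonzero remainder is the constant 2 = gcd(f, a) in F_13. Back-substituting through the division chain expresses 2 = s(x)·a(x) + t(x)·f(x) with s(x) ≡ 8x^3 + 12x^2 + 7x + 7 (mod f), so (8x^3 + 12x^2 + 7x + 7)·a(x) ≡ 2 (mod f). Multiplying by 2^(-1) ≡ 7 in F_13 gives a(x)^(-1) ≡ 7·(8x^3 + 12x^2 + 7x + 7) ≡ 4x^3 + 6x^2 + 10x + 10 (mod f). Check: (8x^3 + x^2 + 6x + 5)·(4x^3 + 6x^2 + 10x + 10) = 6x^6 + 6x^4 + 3x^3 + 9x^2 + 6x + 11 ≡ 1 (mod x^4 + 12x^3 + 5x^2 + 12x + 11).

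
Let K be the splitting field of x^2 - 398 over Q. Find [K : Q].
[K : Q] = 2

f(x) = x^2 - 398 factors as (x - √398)(x + √398). The splitting field is K = Q(√398). Since 398 is squarefree and > 1, it is not a perfect square, so x^2 - 398 is irreducible over Q and [Q(√398) : Q] = 2. Hence [K : Q] = 2.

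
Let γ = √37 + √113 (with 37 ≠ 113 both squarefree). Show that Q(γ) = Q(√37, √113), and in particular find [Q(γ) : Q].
[Q(γ) : Q] = 4 (equivalently, Q(γ) = Q(√37, √113))

Obviously Q(γ) ⊆ Q(√37, √113), and [Q(√37, √113):Q] = 4 (since 37, 113 are distinct squarefree integers > 1 with 4181 not a perfect square). To show equality we compute the minimal polynomial of γ. From γ = √37 + √113: γ^2 = 37 + 2√(4181) + 113 = 150 + 2√(4181), so γ^2 - 150 = 2√(4181); squaring, (γ^2 - 150)^2 = 4·4181, i.e. γ^4 - 300γ^2 + 22500 - 16724 = 0, i.e. γ^4 - 300γ^2 + 5776 = 0. So γ is a root of x^4 - 300x^2 + 5776. This polynomial is irreducible over Q: it has no rational root (each ±√37 ± √113 is irrational), and any factorization into two quadratics over Q would force √(4181) ∈ Q (pairing opposite roots) or √37, √113 ∈ Q (other pairings), all impossible. Hence [Q(γ):Q] = 4 = [Q(√37, √113):Q], so Q(γ) = Q(√37, √113).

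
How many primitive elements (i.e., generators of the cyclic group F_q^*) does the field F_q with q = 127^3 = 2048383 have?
There are φ(2048382) = 585144 primitive elements

F_q^* is cyclic of order q - 1 = 2048382. A cyclic group of order m has exactly φ(m) generators. Here m = 2048382 = 2 · 3^3 · 7 · 5419, so the number of primitive elements is φ(2048382) = 585144.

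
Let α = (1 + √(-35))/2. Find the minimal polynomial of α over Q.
m_α(x) = x^2 - x + 9

From 2α - 1 = √(-35), squaring gives (2α - 1)^2 = -35, i.e. 4α^2 - 4α + 1 = -35, so α^2 - α + (1 + 35)/4 = 0. Since -35 ≡ 1 (mod 4), (1 + 35)/4 = 9 ∈ Z. The polynomial x^2 - x + 9 has discriminant 1 - 4·(9) = -35, which is not a perfect square in Q (d = -35 is squarefree and ≠ 1), so x^2 - x + 9 is irreducible over Q. It is the minimal polynomial of α.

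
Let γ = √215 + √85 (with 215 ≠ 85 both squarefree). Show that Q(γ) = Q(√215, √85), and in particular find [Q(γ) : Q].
[Q(γ) : Q] = 4 (equivalently, Q(γ) = Q(√215, √85))

Obviously Q(γ) ⊆ Q(√215, √85), and [Q(√215, √85):Q] = 4 (since 215, 85 are distinct squarefree integers > 1 with 18275 not a perfect square). To show equality we compute the minimal polynomial of γ. From γ = √215 + √85: γ^2 = 215 + 2√(18275) + 85 = 300 + 2√(18275), so γ^2 - 300 = 2√(18275); squaring, (γ^2 - 300)^2 = 4·18275, i.e. γ^4 - 600γ^2 + 90000 - 73100 = 0, i.e. γ^4 - 600γ^2 + 16900 = 0. So γ is a root of x^4 - 600x^2 + 16900. This polynomial is irreducible over Q: it has no rational root (each ±√215 ± √85 is irrational), and any factorization into two quadratics over Q would force √(18275) ∈ Q (pairing opposite roots) or √215, √85 ∈ Q (other pairings), all impossible. Hence [Q(γ):Q] = 4 = [Q(√215, √85):Q], so Q(γ) = Q(√215, √85).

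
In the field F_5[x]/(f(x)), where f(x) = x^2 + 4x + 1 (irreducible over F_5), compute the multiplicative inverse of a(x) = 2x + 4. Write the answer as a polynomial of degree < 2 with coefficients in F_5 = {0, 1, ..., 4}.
a(x)^(-1) ≡ x + 2 (mod f(x))

Since f is irreducible over F_5, F_5[x]/(f) is a field and a(x) ≠ 0 has an inverse. Apply the extended Euclidean algorithm to f(x) and a(x) in F_5[x]: f(x) = (3x + 1)·a(x) + (2). The last nonzero remainder is the constant 2 = gcd(f, a) in F_5. Back-substituting through the division chain expresses 2 = s(x)·a(x) + t(x)·f(x) with s(x) ≡ 2x + 4 (mod f), so (2x + 4)·a(x) ≡ 2 (mod f). Multiplying by 2^(-1) ≡ 3 in F_5 gives a(x)^(-1) ≡ 3·(2x + 4) ≡ x + 2 (mod f). Check: (2x + 4)·(x + 2) = 2x^2 + 3x + 3 ≡ 1 (mod x^2 + 4x + 1).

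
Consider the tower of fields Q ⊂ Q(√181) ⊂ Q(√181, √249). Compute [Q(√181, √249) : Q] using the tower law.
[Q(√181, √249) : Q] = 4

[Q(√181):Q] = 2 (min poly x^2 - 181, irreducible since 181 is squarefree > 1). For the top step, suppose √249 ∈ Q(√181), say √249 = c + d√181 with c, d ∈ Q. Squaring: 249 = c^2 + 181d^2 + 2cd√181. Since √181 ∉ Q this forces 2cd = 0. If d = 0 then √249 = c ∈ Q, contradicting 249 squarefree > 1. If c = 0 then 249 = 181d^2, so 181·249 = (181d)^2 is a perfect square in Q — but 181·249 = 45069 is not a perfect square (since 181 and 249 are distinct squarefree integers). Contradiction. Hence √249 ∉ Q(√181), so x^2 - 249 stays irreducible over Q(√181) and [Q(√181, √249) : Q(√181)] = 2. By the tower law, [Q(√181, √249) : Q] = 2 · 2 = 4.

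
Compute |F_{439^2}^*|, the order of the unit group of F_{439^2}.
|F_{439^2}^*| = 192720

F_{439^2} has 439^2 = 192721 elements; its multiplicative group consists of all nonzero elements, so |F_{439^2}^*| = 192721 - 1 = 192720. (It is cyclic since any finite subgroup of the multiplicative group of a field is cyclic.)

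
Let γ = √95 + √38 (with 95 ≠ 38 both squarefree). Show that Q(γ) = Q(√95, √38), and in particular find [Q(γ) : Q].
[Q(γ) : Q] = 4 (equivalently, Q(γ) = Q(√95, √38))

Obviously Q(γ) ⊆ Q(√95, √38), and [Q(√95, √38):Q] = 4 (since 95, 38 are distinct squarefree integers > 1 with 3610 not a perfect square). To show equality we compute the minimal polynomial of γ. From γ = √95 + √38: γ^2 = 95 + 2√(3610) + 38 = 133 + 2√(3610), so γ^2 - 133 = 2√(3610); squaring, (γ^2 - 133)^2 = 4·3610, i.e. γ^4 - 266γ^2 + 17689 - 14440 = 0, i.e. γ^4 - 266γ^2 + 3249 = 0. So γ is a root of x^4 - 266x^2 + 3249. This polynomial is irreducible over Q: it has no rational root (each ±√95 ± √38 is irrational), and any factorization into two quadratics over Q would force √(3610) ∈ Q (pairing opposite roots) or √95, √38 ∈ Q (other pairings), all impossible. Hence [Q(γ):Q] = 4 = [Q(√95, √38):Q], so Q(γ) = Q(√95, √38).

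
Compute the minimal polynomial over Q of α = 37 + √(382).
m_α(x) = x^2 - 74x + 987

From α - 37 = √(382), squaring gives (α - 37)^2 = 382, i.e. α^2 - 74α + 1369 = 382, so α^2 - 74α + 987 = 0. The discriminant of x^2 - 74x + 987 is (-74)^2 - 4·(987) = 5476 - 3948 = 1528, and 4·(382) is not a perfect square in Q since 382 is squarefree and ≠ 1. Hence x^2 - 74x + 987 is irreducible over Q and is the minimal polynomial of α.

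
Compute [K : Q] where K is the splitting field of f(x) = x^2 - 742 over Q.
[K : Q] = 2

f(x) = x^2 - 742 factors as (x - √742)(x + √742). The splitting field is K = Q(√742). Since 742 is squarefree and > 1, it is not a perfect square, so x^2 - 742 is irreducible over Q and [Q(√742) : Q] = 2. Hence [K : Q] = 2.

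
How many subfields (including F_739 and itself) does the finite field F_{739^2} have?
F_{739^2} has 2 subfields

The subfields of F_{p^n} are exactly the fields F_{p^d} for d | n (each is the fixed field of the unique index-d subgroup of Gal(F_{p^n}/F_p) ≅ Z/nZ). The divisors of n = 2 are {1, 2}, giving 2 subfields: F_{739^1}, F_{739^2}.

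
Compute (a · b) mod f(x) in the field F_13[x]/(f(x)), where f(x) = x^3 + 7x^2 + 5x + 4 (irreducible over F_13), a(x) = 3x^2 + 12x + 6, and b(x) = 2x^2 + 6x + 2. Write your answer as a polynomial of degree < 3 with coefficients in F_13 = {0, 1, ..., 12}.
a · b ≡ 8x^2 + 10x + 12 (mod f(x))

Multiply in F_13[x]: a(x)·b(x) = (3x^2 + 12x + 6)·(2x^2 + 6x + 2) = 6x^4 + 3x^3 + 12x^2 + 8x + 12. This has degree ≥ 3, so divide by f(x) over F_13: 6x^4 + 3x^3 + 12x^2 + 8x + 12 = (6x)·(x^3 + 7x^2 + 5x + 4) + (8x^2 + 10x + 12). Hence a·b ≡ 8x^2 + 10x + 12 (mod f). (F_13[x]/(f) is a field with 13^3 = 2197 elements since f is irreducible of degree 3.)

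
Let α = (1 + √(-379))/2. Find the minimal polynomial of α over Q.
m_α(x) = x^2 - x + 95

From 2α - 1 = √(-379), squaring gives (2α - 1)^2 = -379, i.e. 4α^2 - 4α + 1 = -379, so α^2 - α + (1 + 379)/4 = 0. Since -379 ≡ 1 (mod 4), (1 + 379)/4 = 95 ∈ Z. The polynomial x^2 - x + 95 has discriminant 1 - 4·(95) = -379, which is not a perfect square in Q (d = -379 is squarefree and ≠ 1), so x^2 - x + 95 is irreducible over Q. It is the minimal polynomial of α.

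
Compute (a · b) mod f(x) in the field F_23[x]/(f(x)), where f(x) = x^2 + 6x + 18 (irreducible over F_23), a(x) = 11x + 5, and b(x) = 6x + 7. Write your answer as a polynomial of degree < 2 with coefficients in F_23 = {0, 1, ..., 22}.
a · b ≡ 10x + 20 (mod f(x))

Multiply in F_23[x]: a(x)·b(x) = (11x + 5)·(6x + 7) = 20x^2 + 15x + 12. This has degree ≥ 2, so divide by f(x) over F_23: 20x^2 + 15x + 12 = (20)·(x^2 + 6x + 18) + (10x + 20). Hence a·b ≡ 10x + 20 (mod f). (F_23[x]/(f) is a field with 23^2 = 529 elements since f is irreducible of degree 2.)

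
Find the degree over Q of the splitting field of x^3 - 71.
[K : Q] = 6

The roots of x^3 - 71 are ∛71, ω∛71, ω^2∛71 where ω = e^(2πi/3) is a primitive cube root of unity, so K = Q(∛71, ω). Now [Q(∛71):Q] = 3 (since 71 is not a perfect cube, x^3 - 71 is irreducible) and [Q(ω):Q] = 2. Both 2 and 3 divide [K:Q], and [K:Q] ≤ 3·2 = 6, so [K:Q] = 6. (Equivalently: Q(∛71) ⊂ R but ω ∉ R, so [K : Q(∛71)] = 2.)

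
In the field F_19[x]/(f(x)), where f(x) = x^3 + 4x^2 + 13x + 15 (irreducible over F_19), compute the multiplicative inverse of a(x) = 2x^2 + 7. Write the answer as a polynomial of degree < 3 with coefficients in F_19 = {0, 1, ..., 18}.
a(x)^(-1) ≡ 9x + 17 (mod f(x))

Since f is irreducible over F_19, F_19[x]/(f) is a field and a(x) ≠ 0 has an inverse. Apply the extended Euclidean algorithm to f(x) and a(x) in F_19[x]: f(x) = (10x + 2)·a(x) + (1). The last nonzero remainder is the constant 1 = gcd(f, a) in F_19. Back-substituting through the division chain expresses 1 = s(x)·a(x) + t(x)·f(x) with s(x) ≡ 9x + 17 (mod f), so a(x)^(-1) ≡ s(x) = 9x + 17 (mod f). Check: (2x^2 + 7)·(9x + 17) = 18x^3 + 15x^2 + 6x + 5 ≡ 1 (mod x^3 + 4x^2 + 13x + 15).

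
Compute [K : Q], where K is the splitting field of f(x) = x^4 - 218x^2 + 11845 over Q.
[K : Q] = 4

Solving the quadratic in x^2: x^2 = (218 ± √(218^2 - 4·11845))/2 = (218 ± √144)/2 = (218 ± 12)/2, giving x^2 = 115 or x^2 = 103. So f(x) = (x^2 - 115)(x^2 - 103) and the roots of f are ±√115, ±√103. Hence the splitting field is K = Q(√115, √103). Since 115 and 103 are distinct squarefree integers > 1, their product 11845 is not a perfect square, so √103 ∉ Q(√115). By the tower law [K:Q] = [Q(√115,√103):Q(√115)] · [Q(√115):Q] = 2 · 2 = 4.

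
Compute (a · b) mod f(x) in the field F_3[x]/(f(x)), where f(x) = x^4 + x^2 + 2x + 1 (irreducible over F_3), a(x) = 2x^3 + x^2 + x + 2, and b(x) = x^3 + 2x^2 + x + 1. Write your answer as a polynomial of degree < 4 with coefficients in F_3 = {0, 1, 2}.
a · b ≡ x^3 + x + 2 (mod f(x))

Multiply in F_3[x]: a(x)·b(x) = (2x^3 + x^2 + x + 2)·(x^3 + 2x^2 + x + 1) = 2x^6 + 2x^5 + 2x^4 + x^3 + 2. This has degree ≥ 4, so divide by f(x) over F_3: 2x^6 + 2x^5 + 2x^4 + x^3 + 2 = (2x^2 + 2x)·(x^4 + x^2 + 2x + 1) + (x^3 + x + 2). Hence a·b ≡ x^3 + x + 2 (mod f). (F_3[x]/(f) is a field with 3^4 = 81 elements since f is irreducible of degree 4.)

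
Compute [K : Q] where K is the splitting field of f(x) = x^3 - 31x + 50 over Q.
[K : Q] = 6

By the rational root test, any rational root of the monic integer polynomial f(x) = x^3 - 31x + 50 must be an integer dividing the constant term 50, i.e. one of ±{1, 2, 5, 10, 25, 50}. Evaluating: f(1) = 20, f(-1) = 80, f(2) = -4, f(-2) = 104, f(5) = 20, f(-5) = 80, f(10) = 740, f(-10) = -640, f(25) = 14900, f(-25) = -14800, f(50) = 123500, f(-50) = -123400; none is 0, so f has no rational root and is therefore irreducible over Q (a cubic with no linear factor over a field is irreducible). For an irreducible cubic, the Galois group is A_3 or S_3 according as the discriminant disc(f) = -4a^3 - 27b^2 = -4·(-31)^3 - 27·(50)^2 = 51664 is or is not a square in Q. Here disc(f) = 51664 is not a perfect square in Q, so the Galois group of f over Q is not contained in A_3 and must be all of S_3. The splitting field has degree |S_3| = 6 over Q, so [K : Q] = 6.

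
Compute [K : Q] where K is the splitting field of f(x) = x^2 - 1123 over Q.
[K : Q] = 2

f(x) = x^2 - 1123 factors as (x - √1123)(x + √1123). The splitting field is K = Q(√1123). Since 1123 is squarefree and > 1, it is not a perfect square, so x^2 - 1123 is irreducible over Q and [Q(√1123) : Q] = 2. Hence [K : Q] = 2.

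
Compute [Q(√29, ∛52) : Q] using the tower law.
[Q(√29, ∛52) : Q] = 6

Let L = Q(√29, ∛52). Since Q(√29) ⊂ L and [Q(√29):Q] = 2, the tower law gives 2 | [L:Q]. Likewise Q(∛52) ⊂ L with [Q(∛52):Q] = 3 (because 52 is not a perfect cube), so 3 | [L:Q]. As gcd(2,3) = 1, [L:Q] is divisible by 6. Conversely L is generated over Q by √29 and ∛52, so [L:Q] ≤ 2·3 = 6. Therefore [Q(√29, ∛52) : Q] = 6.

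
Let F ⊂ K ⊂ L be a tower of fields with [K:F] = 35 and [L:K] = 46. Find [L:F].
[L:F] = 1610

The tower law says that for any tower of field extensions F ⊂ K ⊂ L with finite degrees, [L:F] = [L:K] · [K:F]. Here this gives [L:F] = 46 · 35 = 1610.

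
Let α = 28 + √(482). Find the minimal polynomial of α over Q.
m_α(x) = x^2 - 56x + 302

From α - 28 = √(482), squaring gives (α - 28)^2 = 482, i.e. α^2 - 56α + 784 = 482, so α^2 - 56α + 302 = 0. The discriminant of x^2 - 56x + 302 is (-56)^2 - 4·(302) = 3136 - 1208 = 1928, and 4·(482) is not a perfect square in Q since 482 is squarefree and ≠ 1. Hence x^2 - 56x + 302 is irreducible over Q and is the minimal polynomial of α.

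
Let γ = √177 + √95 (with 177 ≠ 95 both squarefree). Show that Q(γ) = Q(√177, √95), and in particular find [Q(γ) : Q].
[Q(γ) : Q] = 4 (equivalently, Q(γ) = Q(√177, √95))

Obviously Q(γ) ⊆ Q(√177, √95), and [Q(√177, √95):Q] = 4 (since 177, 95 are distinct squarefree integers > 1 with 16815 not a perfect square). To show equality we compute the minimal polynomial of γ. From γ = √177 + √95: γ^2 = 177 + 2√(16815) + 95 = 272 + 2√(16815), so γ^2 - 272 = 2√(16815); squaring, (γ^2 - 272)^2 = 4·16815, i.e. γ^4 - 544γ^2 + 73984 - 67260 = 0, i.e. γ^4 - 544γ^2 + 6724 = 0. So γ is a root of x^4 - 544x^2 + 6724. This polynomial is irreducible over Q: it has no rational root (each ±√177 ± √95 is irrational), and any factorization into two quadratics over Q would force √(16815) ∈ Q (pairing opposite roots) or √177, √95 ∈ Q (other pairings), all impossible. Hence [Q(γ):Q] = 4 = [Q(√177, √95):Q], so Q(γ) = Q(√177, √95).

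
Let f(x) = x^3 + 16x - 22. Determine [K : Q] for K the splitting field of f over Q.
[K : Q] = 6

By the rational root test, any rational root of the monic integer polynomial f(x) = x^3 + 16x - 22 must be an integer dividing the constant term -22, i.e. one of ±{1, 2, 11, 22}. Evaluating: f(1) = -5, f(-1) = -39, f(2) = 18, f(-2) = -62, f(11) = 1485, f(-11) = -1529, f(22) = 10978, f(-22) = -11022; none is 0, so f has no rational root and is therefore irreducible over Q (a cubic with no linear factor over a field is irreducible). For an irreducible cubic, the Galois group is A_3 or S_3 according as the discriminant disc(f) = -4a^3 - 27b^2 = -4·(16)^3 - 27·(-22)^2 = -29452 is or is not a square in Q. Here disc(f) = -29452 is not a perfect square in Q, so the Galois group of f over Q is not contained in A_3 and must be all of S_3. The splitting field has degree |S_3| = 6 over Q, so [K : Q] = 6.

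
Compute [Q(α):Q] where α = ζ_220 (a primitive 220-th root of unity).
[Q(α):Q] = 80

The minimal polynomial of ζ_220 over Q is the 220-th cyclotomic polynomial Φ_220(x), which is irreducible over Q and has degree φ(220) = 80. Hence [Q(α):Q] = φ(220) = 80.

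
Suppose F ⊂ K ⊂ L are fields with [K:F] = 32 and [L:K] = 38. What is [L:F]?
[L:F] = 1216

The tower law says that for any tower of field extensions F ⊂ K ⊂ L with finite degrees, [L:F] = [L:K] · [K:F]. Here this gives [L:F] = 38 · 32 = 1216.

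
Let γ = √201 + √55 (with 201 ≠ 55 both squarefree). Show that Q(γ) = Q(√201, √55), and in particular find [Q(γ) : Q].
[Q(γ) : Q] = 4 (equivalently, Q(γ) = Q(√201, √55))

Obviously Q(γ) ⊆ Q(√201, √55), and [Q(√201, √55):Q] = 4 (since 201, 55 are distinct squarefree integers > 1 with 11055 not a perfect square). To show equality we compute the minimal polynomial of γ. From γ = √201 + √55: γ^2 = 201 + 2√(11055) + 55 = 256 + 2√(11055), so γ^2 - 256 = 2√(11055); squaring, (γ^2 - 256)^2 = 4·11055, i.e. γ^4 - 512γ^2 + 65536 - 44220 = 0, i.e. γ^4 - 512γ^2 + 21316 = 0. So γ is a root of x^4 - 512x^2 + 21316. This polynomial is irreducible over Q: it has no rational root (each ±√201 ± √55 is irrational), and any factorization into two quadratics over Q would force √(11055) ∈ Q (pairing opposite roots) or √201, √55 ∈ Q (other pairings), all impossible. Hence [Q(γ):Q] = 4 = [Q(√201, √55):Q], so Q(γ) = Q(√201, √55).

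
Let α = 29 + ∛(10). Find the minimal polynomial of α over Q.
m_α(x) = x^3 - 87x^2 + 2523x - 24399

Set β = α - 29 = ∛(10), so β^3 = 10. Then (α - 29)^3 - 10 = 0, i.e. α is a root of g(x) = (x - 29)^3 - 10 = x^3 - 87x^2 + 2523x - 24399. Since g(x) = h(x - 29) where h(x) = x^3 - 10, and h is irreducible over Q (because 10 is not a perfect cube, so h has no rational root, and a monic cubic with no rational root is irreducible), g is also irreducible (irreducibility is preserved under the substitution x → x - 29). Hence m_α(x) = x^3 - 87x^2 + 2523x - 24399.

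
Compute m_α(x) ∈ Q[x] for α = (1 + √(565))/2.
m_α(x) = x^2 - x - 141

From 2α - 1 = √(565), squaring gives (2α - 1)^2 = 565, i.e. 4α^2 - 4α + 1 = 565, so α^2 - α + (1 - 565)/4 = 0. Since 565 ≡ 1 (mod 4), (1 - 565)/4 = -141 ∈ Z. The polynomial x^2 - x - 141 has discriminant 1 - 4·(-141) = 565, which is not a perfect square in Q (d = 565 is squarefree and ≠ 1), so x^2 - x - 141 is irreducible over Q. It is the minimal polynomial of α.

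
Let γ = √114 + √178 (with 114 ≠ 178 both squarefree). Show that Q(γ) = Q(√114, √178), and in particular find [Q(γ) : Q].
[Q(γ) : Q] = 4 (equivalently, Q(γ) = Q(√114, √178))

Obviously Q(γ) ⊆ Q(√114, √178), and [Q(√114, √178):Q] = 4 (since 114, 178 are distinct squarefree integers > 1 with 20292 not a perfect square). To show equality we compute the minimal polynomial of γ. From γ = √114 + √178: γ^2 = 114 + 2√(20292) + 178 = 292 + 2√(20292), so γ^2 - 292 = 2√(20292); squaring, (γ^2 - 292)^2 = 4·20292, i.e. γ^4 - 584γ^2 + 85264 - 81168 = 0, i.e. γ^4 - 584γ^2 + 4096 = 0. So γ is a root of x^4 - 584x^2 + 4096. This polynomial is irreducible over Q: it has no rational root (each ±√114 ± √178 is irrational), and any factorization into two quadratics over Q would force √(20292) ∈ Q (pairing opposite roots) or √114, √178 ∈ Q (other pairings), all impossible. Hence [Q(γ):Q] = 4 = [Q(√114, √178):Q], so Q(γ) = Q(√114, √178).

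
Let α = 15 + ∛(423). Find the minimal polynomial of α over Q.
m_α(x) = x^3 - 45x^2 + 675x - 3798

Set β = α - 15 = ∛(423), so β^3 = 423. Then (α - 15)^3 - 423 = 0, i.e. α is a root of g(x) = (x - 15)^3 - 423 = x^3 - 45x^2 + 675x - 3798. Since g(x) = h(x - 15) where h(x) = x^3 - 423, and h is irreducible over Q (because 423 is not a perfect cube, so h has no rational root, and a monic cubic with no rational root is irreducible), g is also irreducible (irreducibility is preserved under the substitution x → x - 15). Hence m_α(x) = x^3 - 45x^2 + 675x - 3798.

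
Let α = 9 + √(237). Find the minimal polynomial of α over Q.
m_α(x) = x^2 - 18x - 156

From α - 9 = √(237), squaring gives (α - 9)^2 = 237, i.e. α^2 - 18α + 81 = 237, so α^2 - 18α - 156 = 0. The discriminant of x^2 - 18x - 156 is (-18)^2 - 4·(-156) = 324 + 624 = 948, and 4·(237) is not a perfect square in Q since 237 is squarefree and ≠ 1. Hence x^2 - 18x - 156 is irreducible over Q and is the minimal polynomial of α.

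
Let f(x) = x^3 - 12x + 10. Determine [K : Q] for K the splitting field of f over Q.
[K : Q] = 6

By the rational root test, any rational root of the monic integer polynomial f(x) = x^3 - 12x + 10 must be an integer dividing the constant term 10, i.e. one of ±{1, 2, 5, 10}. Evaluating: f(1) = -1, f(-1) = 21, f(2) = -6, f(-2) = 26, f(5) = 75, f(-5) = -55, f(10) = 890, f(-10) = -870; none is 0, so f has no rational root and is therefore irreducible over Q (a cubic with no linear factor over a field is irreducible). For an irreducible cubic, the Galois group is A_3 or S_3 according as the discriminant disc(f) = -4a^3 - 27b^2 = -4·(-12)^3 - 27·(10)^2 = 4212 is or is not a square in Q. Here disc(f) = 4212 is not a perfect square in Q, so the Galois group of f over Q is not contained in A_3 and must be all of S_3. The splitting field has degree |S_3| = 6 over Q, so [K : Q] = 6.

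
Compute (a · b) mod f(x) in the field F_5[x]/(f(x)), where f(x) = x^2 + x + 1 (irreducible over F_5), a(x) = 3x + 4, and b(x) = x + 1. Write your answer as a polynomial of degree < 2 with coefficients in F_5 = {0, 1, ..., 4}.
a · b ≡ 4x + 1 (mod f(x))

Multiply in F_5[x]: a(x)·b(x) = (3x + 4)·(x + 1) = 3x^2 + 2x + 4. This has degree ≥ 2, so divide by f(x) over F_5: 3x^2 + 2x + 4 = (3)·(x^2 + x + 1) + (4x + 1). Hence a·b ≡ 4x + 1 (mod f). (F_5[x]/(f) is a field with 5^2 = 25 elements since f is irreducible of degree 2.)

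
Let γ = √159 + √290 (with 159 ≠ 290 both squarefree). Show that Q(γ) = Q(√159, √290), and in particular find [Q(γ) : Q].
[Q(γ) : Q] = 4 (equivalently, Q(γ) = Q(√159, √290))

Obviously Q(γ) ⊆ Q(√159, √290), and [Q(√159, √290):Q] = 4 (since 159, 290 are distinct squarefree integers > 1 with 46110 not a perfect square). To show equality we compute the minimal polynomial of γ. From γ = √159 + √290: γ^2 = 159 + 2√(46110) + 290 = 449 + 2√(46110), so γ^2 - 449 = 2√(46110); squaring, (γ^2 - 449)^2 = 4·46110, i.e. γ^4 - 898γ^2 + 201601 - 184440 = 0, i.e. γ^4 - 898γ^2 + 17161 = 0. So γ is a root of x^4 - 898x^2 + 17161. This polynomial is irreducible over Q: it has no rational root (each ±√159 ± √290 is irrational), and any factorization into two quadratics over Q would force √(46110) ∈ Q (pairing opposite roots) or √159, √290 ∈ Q (other pairings), all impossible. Hence [Q(γ):Q] = 4 = [Q(√159, √290):Q], so Q(γ) = Q(√159, √290).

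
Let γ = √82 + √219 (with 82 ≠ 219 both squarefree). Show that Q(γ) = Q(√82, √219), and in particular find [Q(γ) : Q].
[Q(γ) : Q] = 4 (equivalently, Q(γ) = Q(√82, √219))

Obviously Q(γ) ⊆ Q(√82, √219), and [Q(√82, √219):Q] = 4 (since 82, 219 are distinct squarefree integers > 1 with 17958 not a perfect square). To show equality we compute the minimal polynomial of γ. From γ = √82 + √219: γ^2 = 82 + 2√(17958) + 219 = 301 + 2√(17958), so γ^2 - 301 = 2√(17958); squaring, (γ^2 - 301)^2 = 4·17958, i.e. γ^4 - 602γ^2 + 90601 - 71832 = 0, i.e. γ^4 - 602γ^2 + 18769 = 0. So γ is a root of x^4 - 602x^2 + 18769. This polynomial is irreducible over Q: it has no rational root (each ±√82 ± √219 is irrational), and any factorization into two quadratics over Q would force √(17958) ∈ Q (pairing opposite roots) or √82, √219 ∈ Q (other pairings), all impossible. Hence [Q(γ):Q] = 4 = [Q(√82, √219):Q], so Q(γ) = Q(√82, √219).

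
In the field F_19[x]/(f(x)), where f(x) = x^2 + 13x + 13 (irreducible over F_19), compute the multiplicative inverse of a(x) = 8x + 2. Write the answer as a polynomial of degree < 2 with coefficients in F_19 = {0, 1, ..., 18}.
a(x)^(-1) ≡ 11x + 12 (mod f(x))

Since f is irreducible over F_19, F_19[x]/(f) is a field and a(x) ≠ 0 has an inverse. Apply the extended Euclidean algorithm to f(x) and a(x) in F_19[x]: f(x) = (12x + 1)·a(x) + (11). The last nonzero remainder is the constant 11 = gcd(f, a) in F_19. Back-substituting through the division chain expresses 11 = s(x)·a(x) + t(x)·f(x) with s(x) ≡ 7x + 18 (mod f), so (7x + 18)·a(x) ≡ 11 (mod f). Multiplying by 11^(-1) ≡ 7 in F_19 gives a(x)^(-1) ≡ 7·(7x + 18) ≡ 11x + 12 (mod f). Check: (8x + 2)·(11x + 12) = 12x^2 + 4x + 5 ≡ 1 (mod x^2 + 13x + 13).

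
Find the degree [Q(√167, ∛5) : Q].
[Q(√167, ∛5) : Q] = 6

Let L = Q(√167, ∛5). Since Q(√167) ⊂ L and [Q(√167):Q] = 2, the tower law gives 2 | [L:Q]. Likewise Q(∛5) ⊂ L with [Q(∛5):Q] = 3 (because 5 is not a perfect cube), so 3 | [L:Q]. As gcd(2,3) = 1, [L:Q] is divisible by 6. Conversely L is generated over Q by √167 and ∛5, so [L:Q] ≤ 2·3 = 6. Therefore [Q(√167, ∛5) : Q] = 6.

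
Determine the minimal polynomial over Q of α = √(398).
m_α(x) = x^2 - 398

α satisfies α^2 - 398 = 0, so x^2 - 398 annihilates α. Since d = 398 is squarefree and ≠ 1, it is not a perfect square in Q, so x^2 - 398 has no rational root and is therefore irreducible over Q (a degree-2 polynomial over a field is irreducible iff it has no root). Hence m_α(x) = x^2 - 398.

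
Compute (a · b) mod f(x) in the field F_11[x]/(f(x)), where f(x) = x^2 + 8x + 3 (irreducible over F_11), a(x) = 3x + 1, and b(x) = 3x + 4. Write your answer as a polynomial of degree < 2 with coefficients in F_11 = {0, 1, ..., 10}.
a · b ≡ 9x + 10 (mod f(x))

Multiply in F_11[x]: a(x)·b(x) = (3x + 1)·(3x + 4) = 9x^2 + 4x + 4. This has degree ≥ 2, so divide by f(x) over F_11: 9x^2 + 4x + 4 = (9)·(x^2 + 8x + 3) + (9x + 10). Hence a·b ≡ 9x + 10 (mod f). (F_11[x]/(f) is a field with 11^2 = 121 elements since f is irreducible of degree 2.)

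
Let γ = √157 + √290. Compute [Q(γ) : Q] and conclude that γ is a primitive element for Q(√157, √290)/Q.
[Q(γ) : Q] = 4 (equivalently, Q(γ) = Q(√157, √290))

Obviously Q(γ) ⊆ Q(√157, √290), and [Q(√157, √290):Q] = 4 (since 157, 290 are distinct squarefree integers > 1 with 45530 not a perfect square). To show equality we compute the minimal polynomial of γ. From γ = √157 + √290: γ^2 = 157 + 2√(45530) + 290 = 447 + 2√(45530), so γ^2 - 447 = 2√(45530); squaring, (γ^2 - 447)^2 = 4·45530, i.e. γ^4 - 894γ^2 + 199809 - 182120 = 0, i.e. γ^4 - 894γ^2 + 17689 = 0. So γ is a root of x^4 - 894x^2 + 17689. This polynomial is irreducible over Q: it has no rational root (each ±√157 ± √290 is irrational), and any factorization into two quadratics over Q would force √(45530) ∈ Q (pairing opposite roots) or √157, √290 ∈ Q (other pairings), all impossible. Hence [Q(γ):Q] = 4 = [Q(√157, √290):Q], so Q(γ) = Q(√157, √290).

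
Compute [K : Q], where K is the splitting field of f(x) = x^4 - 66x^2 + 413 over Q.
[K : Q] = 4

Solving the quadratic in x^2: x^2 = (66 ± √(66^2 - 4·413))/2 = (66 ± √2704)/2 = (66 ± 52)/2, giving x^2 = 7 or x^2 = 59. So f(x) = (x^2 - 7)(x^2 - 59) and the roots of f are ±√7, ±√59. Hence the splitting field is K = Q(√7, √59). Since 7 and 59 are distinct squarefree integers > 1, their product 413 is not a perfect square, so √59 ∉ Q(√7). By the tower law [K:Q] = [Q(√7,√59):Q(√7)] · [Q(√7):Q] = 2 · 2 = 4.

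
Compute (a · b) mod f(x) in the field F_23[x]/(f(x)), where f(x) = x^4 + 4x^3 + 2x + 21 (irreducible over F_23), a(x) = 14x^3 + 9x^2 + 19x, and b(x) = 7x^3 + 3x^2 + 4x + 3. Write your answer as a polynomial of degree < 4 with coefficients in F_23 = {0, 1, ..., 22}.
a · b ≡ 3x^3 + 22x^2 + 21x + 14 (mod f(x))

Multiply in F_23[x]: a(x)·b(x) = (14x^3 + 9x^2 + 19x)·(7x^3 + 3x^2 + 4x + 3) = 6x^6 + 13x^5 + 9x^4 + 20x^3 + 11x^2 + 11x. This has degree ≥ 4, so divide by f(x) over F_23: 6x^6 + 13x^5 + 9x^4 + 20x^3 + 11x^2 + 11x = (6x^2 + 12x + 7)·(x^4 + 4x^3 + 2x + 21) + (3x^3 + 22x^2 + 21x + 14). Hence a·b ≡ 3x^3 + 22x^2 + 21x + 14 (mod f). (F_23[x]/(f) is a field with 23^4 = 279841 elements since f is irreducible of degree 4.)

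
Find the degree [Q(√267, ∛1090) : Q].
[Q(√267, ∛1090) : Q] = 6

Let L = Q(√267, ∛1090). Since Q(√267) ⊂ L and [Q(√267):Q] = 2, the tower law gives 2 | [L:Q]. Likewise Q(∛1090) ⊂ L with [Q(∛1090):Q] = 3 (because 1090 is not a perfect cube), so 3 | [L:Q]. As gcd(2,3) = 1, [L:Q] is divisible by 6. Conversely L is generated over Q by √267 and ∛1090, so [L:Q] ≤ 2·3 = 6. Therefore [Q(√267, ∛1090) : Q] = 6.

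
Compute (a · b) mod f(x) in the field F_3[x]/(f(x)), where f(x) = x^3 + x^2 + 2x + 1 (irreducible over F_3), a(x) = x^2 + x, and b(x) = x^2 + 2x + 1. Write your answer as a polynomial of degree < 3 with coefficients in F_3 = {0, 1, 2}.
a · b ≡ 2x^2 + 2x + 1 (mod f(x))

Multiply in F_3[x]: a(x)·b(x) = (x^2 + x)·(x^2 + 2x + 1) = x^4 + x. This has degree ≥ 3, so divide by f(x) over F_3: x^4 + x = (x + 2)·(x^3 + x^2 + 2x + 1) + (2x^2 + 2x + 1). Hence a·b ≡ 2x^2 + 2x + 1 (mod f). (F_3[x]/(f) is a field with 3^3 = 27 elements since f is irreducible of degree 3.)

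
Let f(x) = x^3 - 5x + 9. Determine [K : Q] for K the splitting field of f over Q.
[K : Q] = 6

By the rational root test, any rational root of the monic integer polynomial f(x) = x^3 - 5x + 9 must be an integer dividing the constant term 9, i.e. one of ±{1, 3, 9}. Evaluating: f(1) = 5, f(-1) = 13, f(3) = 21, f(-3) = -3, f(9) = 693, f(-9) = -675; none is 0, so f has no rational root and is therefore irreducible over Q (a cubic with no linear factor over a field is irreducible). For an irreducible cubic, the Galois group is A_3 or S_3 according as the discriminant disc(f) = -4a^3 - 27b^2 = -4·(-5)^3 - 27·(9)^2 = -1687 is or is not a square in Q. Here disc(f) = -1687 is not a perfect square in Q, so the Galois group of f over Q is not contained in A_3 and must be all of S_3. The splitting field has degree |S_3| = 6 over Q, so [K : Q] = 6.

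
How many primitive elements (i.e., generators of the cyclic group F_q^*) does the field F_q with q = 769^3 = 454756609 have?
There are φ(454756608) = 146672640 primitive elements

F_q^* is cyclic of order q - 1 = 454756608. A cyclic group of order m has exactly φ(m) generators. Here m = 454756608 = 2^8 · 3^2 · 31 · 6367, so the number of primitive elements is φ(454756608) = 146672640.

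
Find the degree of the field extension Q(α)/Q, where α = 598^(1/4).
[Q(α):Q] = 4

α is a root of x^4 - 598. By Eisenstein's criterion at the prime p = 2 (which divides the constant term 598 but p^2 = 4 does not, since 598 is squarefree), x^4 - 598 is irreducible over Q. Hence [Q(α):Q] = 4.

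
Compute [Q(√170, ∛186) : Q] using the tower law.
[Q(√170, ∛186) : Q] = 6

Let L = Q(√170, ∛186). Since Q(√170) ⊂ L and [Q(√170):Q] = 2, the tower law gives 2 | [L:Q]. Likewise Q(∛186) ⊂ L with [Q(∛186):Q] = 3 (because 186 is not a perfect cube), so 3 | [L:Q]. As gcd(2,3) = 1, [L:Q] is divisible by 6. Conversely L is generated over Q by √170 and ∛186, so [L:Q] ≤ 2·3 = 6. Therefore [Q(√170, ∛186) : Q] = 6.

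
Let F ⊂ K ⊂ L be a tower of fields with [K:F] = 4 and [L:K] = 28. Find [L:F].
[L:F] = 112

The tower law says that for any tower of field extensions F ⊂ K ⊂ L with finite degrees, [L:F] = [L:K] · [K:F]. Here this gives [L:F] = 28 · 4 = 112.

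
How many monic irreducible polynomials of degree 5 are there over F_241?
There are 162598003392 monic irreducible polynomials of degree 5 over F_241

Each element of F_{241^5} that lies in no proper subfield is a root of exactly one monic irreducible of degree 5 over F_241, and each such polynomial has 5 distinct roots in F_{241^5}. By Möbius inversion the count is N_241(5) = (1/5) Σ_{d|5} μ(5/d) · 241^d = (1/5)(μ(5)·241^1 + μ(1)·241^5) = 812990016960/5 = 162598003392.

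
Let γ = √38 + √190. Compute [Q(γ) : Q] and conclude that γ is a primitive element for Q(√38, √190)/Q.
[Q(γ) : Q] = 4 (equivalently, Q(γ) = Q(√38, √190))

Obviously Q(γ) ⊆ Q(√38, √190), and [Q(√38, √190):Q] = 4 (since 38, 190 are distinct squarefree integers > 1 with 7220 not a perfect square). To show equality we compute the minimal polynomial of γ. From γ = √38 + √190: γ^2 = 38 + 2√(7220) + 190 = 228 + 2√(7220), so γ^2 - 228 = 2√(7220); squaring, (γ^2 - 228)^2 = 4·7220, i.e. γ^4 - 456γ^2 + 51984 - 28880 = 0, i.e. γ^4 - 456γ^2 + 23104 = 0. So γ is a root of x^4 - 456x^2 + 23104. This polynomial is irreducible over Q: it has no rational root (each ±√38 ± √190 is irrational), and any factorization into two quadratics over Q would force √(7220) ∈ Q (pairing opposite roots) or √38, √190 ∈ Q (other pairings), all impossible. Hence [Q(γ):Q] = 4 = [Q(√38, √190):Q], so Q(γ) = Q(√38, √190).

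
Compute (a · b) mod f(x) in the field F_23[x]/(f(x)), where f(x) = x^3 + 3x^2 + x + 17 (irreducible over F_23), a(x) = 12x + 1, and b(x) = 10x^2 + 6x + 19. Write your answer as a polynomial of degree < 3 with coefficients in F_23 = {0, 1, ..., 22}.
a · b ≡ 21x^2 + 22x + 3 (mod f(x))

Multiply in F_23[x]: a(x)·b(x) = (12x + 1)·(10x^2 + 6x + 19) = 5x^3 + 13x^2 + 4x + 19. This has degree ≥ 3, so divide by f(x) over F_23: 5x^3 + 13x^2 + 4x + 19 = (5)·(x^3 + 3x^2 + x + 17) + (21x^2 + 22x + 3). Hence a·b ≡ 21x^2 + 22x + 3 (mod f). (F_23[x]/(f) is a field with 23^3 = 12167 elements since f is irreducible of degree 3.)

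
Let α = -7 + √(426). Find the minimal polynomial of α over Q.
m_α(x) = x^2 + 14x - 377

From α + 7 = √(426), squaring gives (α + 7)^2 = 426, i.e. α^2 + 14α + 49 = 426, so α^2 + 14α - 377 = 0. The discriminant of x^2 + 14x - 377 is (14)^2 - 4·(-377) = 196 + 1508 = 1704, and 4·(426) is not a perfect square in Q since 426 is squarefree and ≠ 1. Hence x^2 + 14x - 377 is irreducible over Q and is the minimal polynomial of α.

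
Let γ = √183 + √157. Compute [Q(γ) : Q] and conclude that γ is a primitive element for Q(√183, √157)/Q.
[Q(γ) : Q] = 4 (equivalently, Q(γ) = Q(√183, √157))

Obviously Q(γ) ⊆ Q(√183, √157), and [Q(√183, √157):Q] = 4 (since 183, 157 are distinct squarefree integers > 1 with 28731 not a perfect square). To show equality we compute the minimal polynomial of γ. From γ = √183 + √157: γ^2 = 183 + 2√(28731) + 157 = 340 + 2√(28731), so γ^2 - 340 = 2√(28731); squaring, (γ^2 - 340)^2 = 4·28731, i.e. γ^4 - 680γ^2 + 115600 - 114924 = 0, i.e. γ^4 - 680γ^2 + 676 = 0. So γ is a root of x^4 - 680x^2 + 676. This polynomial is irreducible over Q: it has no rational root (each ±√183 ± √157 is irrational), and any factorization into two quadratics over Q would force √(28731) ∈ Q (pairing opposite roots) or √183, √157 ∈ Q (other pairings), all impossible. Hence [Q(γ):Q] = 4 = [Q(√183, √157):Q], so Q(γ) = Q(√183, √157).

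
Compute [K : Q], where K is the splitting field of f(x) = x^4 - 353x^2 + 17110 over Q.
[K : Q] = 4

Solving the quadratic in x^2: x^2 = (353 ± √(353^2 - 4·17110))/2 = (353 ± √56169)/2 = (353 ± 237)/2, giving x^2 = 58 or x^2 = 295. So f(x) = (x^2 - 58)(x^2 - 295) and the roots of f are ±√58, ±√295. Hence the splitting field is K = Q(√58, √295). Since 58 and 295 are distinct squarefree integers > 1, their product 17110 is not a perfect square, so √295 ∉ Q(√58). By the tower law [K:Q] = [Q(√58,√295):Q(√58)] · [Q(√58):Q] = 2 · 2 = 4.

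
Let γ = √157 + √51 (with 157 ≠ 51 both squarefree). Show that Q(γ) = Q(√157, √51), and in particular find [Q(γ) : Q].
[Q(γ) : Q] = 4 (equivalently, Q(γ) = Q(√157, √51))

Obviously Q(γ) ⊆ Q(√157, √51), and [Q(√157, √51):Q] = 4 (since 157, 51 are distinct squarefree integers > 1 with 8007 not a perfect square). To show equality we compute the minimal polynomial of γ. From γ = √157 + √51: γ^2 = 157 + 2√(8007) + 51 = 208 + 2√(8007), so γ^2 - 208 = 2√(8007); squaring, (γ^2 - 208)^2 = 4·8007, i.e. γ^4 - 416γ^2 + 43264 - 32028 = 0, i.e. γ^4 - 416γ^2 + 11236 = 0. So γ is a root of x^4 - 416x^2 + 11236. This polynomial is irreducible over Q: it has no rational root (each ±√157 ± √51 is irrational), and any factorization into two quadratics over Q would force √(8007) ∈ Q (pairing opposite roots) or √157, √51 ∈ Q (other pairings), all impossible. Hence [Q(γ):Q] = 4 = [Q(√157, √51):Q], so Q(γ) = Q(√157, √51).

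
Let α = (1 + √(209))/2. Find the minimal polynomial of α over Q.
m_α(x) = x^2 - x - 52

From 2α - 1 = √(209), squaring gives (2α - 1)^2 = 209, i.e. 4α^2 - 4α + 1 = 209, so α^2 - α + (1 - 209)/4 = 0. Since 209 ≡ 1 (mod 4), (1 - 209)/4 = -52 ∈ Z. The polynomial x^2 - x - 52 has discriminant 1 - 4·(-52) = 209, which is not a perfect square in Q (d = 209 is squarefree and ≠ 1), so x^2 - x - 52 is irreducible over Q. It is the minimal polynomial of α.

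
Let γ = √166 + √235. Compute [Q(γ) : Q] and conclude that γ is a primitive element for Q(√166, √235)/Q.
[Q(γ) : Q] = 4 (equivalently, Q(γ) = Q(√166, √235))

Obviously Q(γ) ⊆ Q(√166, √235), and [Q(√166, √235):Q] = 4 (since 166, 235 are distinct squarefree integers > 1 with 39010 not a perfect square). To show equality we compute the minimal polynomial of γ. From γ = √166 + √235: γ^2 = 166 + 2√(39010) + 235 = 401 + 2√(39010), so γ^2 - 401 = 2√(39010); squaring, (γ^2 - 401)^2 = 4·39010, i.e. γ^4 - 802γ^2 + 160801 - 156040 = 0, i.e. γ^4 - 802γ^2 + 4761 = 0. So γ is a root of x^4 - 802x^2 + 4761. This polynomial is irreducible over Q: it has no rational root (each ±√166 ± √235 is irrational), and any factorization into two quadratics over Q would force √(39010) ∈ Q (pairing opposite roots) or √166, √235 ∈ Q (other pairings), all impossible. Hence [Q(γ):Q] = 4 = [Q(√166, √235):Q], so Q(γ) = Q(√166, √235).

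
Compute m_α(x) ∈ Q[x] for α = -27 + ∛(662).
m_α(x) = x^3 + 81x^2 + 2187x + 19021

Set β = α + 27 = ∛(662), so β^3 = 662. Then (α + 27)^3 - 662 = 0, i.e. α is a root of g(x) = (x + 27)^3 - 662 = x^3 + 81x^2 + 2187x + 19021. Since g(x) = h(x + 27) where h(x) = x^3 - 662, and h is irreducible over Q (because 662 is not a perfect cube, so h has no rational root, and a monic cubic with no rational root is irreducible), g is also irreducible (irreducibility is preserved under the substitution x → x + 27). Hence m_α(x) = x^3 + 81x^2 + 2187x + 19021.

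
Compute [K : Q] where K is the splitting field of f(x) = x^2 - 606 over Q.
[K : Q] = 2

f(x) = x^2 - 606 factors as (x - √606)(x + √606). The splitting field is K = Q(√606). Since 606 is squarefree and > 1, it is not a perfect square, so x^2 - 606 is irreducible over Q and [Q(√606) : Q] = 2. Hence [K : Q] = 2.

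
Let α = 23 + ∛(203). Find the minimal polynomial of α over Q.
m_α(x) = x^3 - 69x^2 + 1587x - 12370

Set β = α - 23 = ∛(203), so β^3 = 203. Then (α - 23)^3 - 203 = 0, i.e. α is a root of g(x) = (x - 23)^3 - 203 = x^3 - 69x^2 + 1587x - 12370. Since g(x) = h(x - 23) where h(x) = x^3 - 203, and h is irreducible over Q (because 203 is not a perfect cube, so h has no rational root, and a monic cubic with no rational root is irreducible), g is also irreducible (irreducibility is preserved under the substitution x → x - 23). Hence m_α(x) = x^3 - 69x^2 + 1587x - 12370.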